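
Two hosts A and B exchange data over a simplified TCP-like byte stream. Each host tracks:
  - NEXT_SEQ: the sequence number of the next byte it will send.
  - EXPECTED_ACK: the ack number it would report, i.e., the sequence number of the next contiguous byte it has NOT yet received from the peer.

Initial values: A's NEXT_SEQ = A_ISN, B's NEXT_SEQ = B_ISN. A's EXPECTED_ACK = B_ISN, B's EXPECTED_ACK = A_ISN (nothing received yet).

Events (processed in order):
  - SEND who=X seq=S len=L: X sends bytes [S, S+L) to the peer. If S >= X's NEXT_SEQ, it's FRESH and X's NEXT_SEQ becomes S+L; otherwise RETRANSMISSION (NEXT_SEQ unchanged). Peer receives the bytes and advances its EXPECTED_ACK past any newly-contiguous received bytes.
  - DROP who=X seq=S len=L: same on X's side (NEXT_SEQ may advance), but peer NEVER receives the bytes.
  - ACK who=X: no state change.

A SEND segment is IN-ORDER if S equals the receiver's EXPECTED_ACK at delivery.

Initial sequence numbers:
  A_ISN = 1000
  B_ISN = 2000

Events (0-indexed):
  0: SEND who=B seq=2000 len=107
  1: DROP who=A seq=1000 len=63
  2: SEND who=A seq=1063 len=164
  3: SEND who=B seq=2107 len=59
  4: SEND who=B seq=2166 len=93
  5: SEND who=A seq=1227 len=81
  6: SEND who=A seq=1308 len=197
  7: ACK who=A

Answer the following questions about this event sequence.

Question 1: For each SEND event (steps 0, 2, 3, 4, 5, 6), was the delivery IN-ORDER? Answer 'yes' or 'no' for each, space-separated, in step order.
Step 0: SEND seq=2000 -> in-order
Step 2: SEND seq=1063 -> out-of-order
Step 3: SEND seq=2107 -> in-order
Step 4: SEND seq=2166 -> in-order
Step 5: SEND seq=1227 -> out-of-order
Step 6: SEND seq=1308 -> out-of-order

Answer: yes no yes yes no no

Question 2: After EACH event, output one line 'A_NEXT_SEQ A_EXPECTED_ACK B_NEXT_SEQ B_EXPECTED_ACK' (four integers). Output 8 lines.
1000 2107 2107 1000
1063 2107 2107 1000
1227 2107 2107 1000
1227 2166 2166 1000
1227 2259 2259 1000
1308 2259 2259 1000
1505 2259 2259 1000
1505 2259 2259 1000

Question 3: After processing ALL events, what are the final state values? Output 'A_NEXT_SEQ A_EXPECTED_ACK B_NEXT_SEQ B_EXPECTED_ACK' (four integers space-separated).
Answer: 1505 2259 2259 1000

Derivation:
After event 0: A_seq=1000 A_ack=2107 B_seq=2107 B_ack=1000
After event 1: A_seq=1063 A_ack=2107 B_seq=2107 B_ack=1000
After event 2: A_seq=1227 A_ack=2107 B_seq=2107 B_ack=1000
After event 3: A_seq=1227 A_ack=2166 B_seq=2166 B_ack=1000
After event 4: A_seq=1227 A_ack=2259 B_seq=2259 B_ack=1000
After event 5: A_seq=1308 A_ack=2259 B_seq=2259 B_ack=1000
After event 6: A_seq=1505 A_ack=2259 B_seq=2259 B_ack=1000
After event 7: A_seq=1505 A_ack=2259 B_seq=2259 B_ack=1000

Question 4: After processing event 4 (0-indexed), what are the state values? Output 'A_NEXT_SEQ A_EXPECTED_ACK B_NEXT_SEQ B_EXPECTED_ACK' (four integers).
After event 0: A_seq=1000 A_ack=2107 B_seq=2107 B_ack=1000
After event 1: A_seq=1063 A_ack=2107 B_seq=2107 B_ack=1000
After event 2: A_seq=1227 A_ack=2107 B_seq=2107 B_ack=1000
After event 3: A_seq=1227 A_ack=2166 B_seq=2166 B_ack=1000
After event 4: A_seq=1227 A_ack=2259 B_seq=2259 B_ack=1000

1227 2259 2259 1000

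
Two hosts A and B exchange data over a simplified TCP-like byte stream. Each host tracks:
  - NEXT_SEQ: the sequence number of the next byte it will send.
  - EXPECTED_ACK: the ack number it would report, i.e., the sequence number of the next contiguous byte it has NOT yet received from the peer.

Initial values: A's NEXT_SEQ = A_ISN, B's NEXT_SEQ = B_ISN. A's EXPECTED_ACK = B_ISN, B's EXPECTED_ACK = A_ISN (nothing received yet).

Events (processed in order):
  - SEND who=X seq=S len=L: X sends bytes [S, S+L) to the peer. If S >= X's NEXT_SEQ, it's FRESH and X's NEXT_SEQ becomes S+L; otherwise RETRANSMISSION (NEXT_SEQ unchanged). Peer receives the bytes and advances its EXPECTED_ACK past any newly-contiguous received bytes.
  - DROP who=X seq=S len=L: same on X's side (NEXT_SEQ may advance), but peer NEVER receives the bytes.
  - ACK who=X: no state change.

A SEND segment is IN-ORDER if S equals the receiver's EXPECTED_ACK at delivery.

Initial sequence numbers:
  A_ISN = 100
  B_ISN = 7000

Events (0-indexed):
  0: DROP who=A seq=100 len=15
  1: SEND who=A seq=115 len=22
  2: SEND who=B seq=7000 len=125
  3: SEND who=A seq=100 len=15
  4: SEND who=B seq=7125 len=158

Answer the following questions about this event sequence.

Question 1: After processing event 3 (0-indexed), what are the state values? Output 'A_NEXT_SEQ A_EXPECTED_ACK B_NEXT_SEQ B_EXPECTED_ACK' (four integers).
After event 0: A_seq=115 A_ack=7000 B_seq=7000 B_ack=100
After event 1: A_seq=137 A_ack=7000 B_seq=7000 B_ack=100
After event 2: A_seq=137 A_ack=7125 B_seq=7125 B_ack=100
After event 3: A_seq=137 A_ack=7125 B_seq=7125 B_ack=137

137 7125 7125 137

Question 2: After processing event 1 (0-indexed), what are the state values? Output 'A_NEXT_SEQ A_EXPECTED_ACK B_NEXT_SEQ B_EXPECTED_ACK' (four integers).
After event 0: A_seq=115 A_ack=7000 B_seq=7000 B_ack=100
After event 1: A_seq=137 A_ack=7000 B_seq=7000 B_ack=100

137 7000 7000 100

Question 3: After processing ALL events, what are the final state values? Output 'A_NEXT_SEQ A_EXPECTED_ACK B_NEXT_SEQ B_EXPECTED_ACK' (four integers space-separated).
Answer: 137 7283 7283 137

Derivation:
After event 0: A_seq=115 A_ack=7000 B_seq=7000 B_ack=100
After event 1: A_seq=137 A_ack=7000 B_seq=7000 B_ack=100
After event 2: A_seq=137 A_ack=7125 B_seq=7125 B_ack=100
After event 3: A_seq=137 A_ack=7125 B_seq=7125 B_ack=137
After event 4: A_seq=137 A_ack=7283 B_seq=7283 B_ack=137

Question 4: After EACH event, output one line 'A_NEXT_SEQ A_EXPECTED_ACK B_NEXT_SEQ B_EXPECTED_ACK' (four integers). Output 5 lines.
115 7000 7000 100
137 7000 7000 100
137 7125 7125 100
137 7125 7125 137
137 7283 7283 137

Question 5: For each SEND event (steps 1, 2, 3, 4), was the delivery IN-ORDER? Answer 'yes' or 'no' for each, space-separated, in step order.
Answer: no yes yes yes

Derivation:
Step 1: SEND seq=115 -> out-of-order
Step 2: SEND seq=7000 -> in-order
Step 3: SEND seq=100 -> in-order
Step 4: SEND seq=7125 -> in-order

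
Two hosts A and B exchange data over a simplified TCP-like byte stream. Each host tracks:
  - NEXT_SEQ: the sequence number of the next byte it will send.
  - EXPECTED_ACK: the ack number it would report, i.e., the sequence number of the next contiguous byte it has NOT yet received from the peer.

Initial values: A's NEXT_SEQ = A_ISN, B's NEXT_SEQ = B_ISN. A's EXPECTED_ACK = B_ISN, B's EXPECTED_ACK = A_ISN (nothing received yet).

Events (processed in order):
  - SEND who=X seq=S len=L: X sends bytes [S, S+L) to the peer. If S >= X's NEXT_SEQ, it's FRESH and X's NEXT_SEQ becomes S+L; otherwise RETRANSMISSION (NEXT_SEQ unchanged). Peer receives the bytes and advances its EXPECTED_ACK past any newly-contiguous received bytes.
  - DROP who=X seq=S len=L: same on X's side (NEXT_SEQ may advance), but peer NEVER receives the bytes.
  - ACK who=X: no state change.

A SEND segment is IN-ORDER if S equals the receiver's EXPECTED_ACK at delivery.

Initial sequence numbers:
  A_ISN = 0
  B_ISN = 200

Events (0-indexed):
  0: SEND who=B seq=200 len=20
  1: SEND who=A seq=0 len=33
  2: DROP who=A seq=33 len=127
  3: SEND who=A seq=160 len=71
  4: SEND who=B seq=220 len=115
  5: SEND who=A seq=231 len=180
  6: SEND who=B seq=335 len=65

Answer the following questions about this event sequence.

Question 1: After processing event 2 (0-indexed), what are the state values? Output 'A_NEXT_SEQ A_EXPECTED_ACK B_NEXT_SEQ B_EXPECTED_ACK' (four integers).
After event 0: A_seq=0 A_ack=220 B_seq=220 B_ack=0
After event 1: A_seq=33 A_ack=220 B_seq=220 B_ack=33
After event 2: A_seq=160 A_ack=220 B_seq=220 B_ack=33

160 220 220 33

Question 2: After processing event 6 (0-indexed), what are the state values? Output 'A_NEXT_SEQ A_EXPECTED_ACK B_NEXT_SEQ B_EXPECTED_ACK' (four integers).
After event 0: A_seq=0 A_ack=220 B_seq=220 B_ack=0
After event 1: A_seq=33 A_ack=220 B_seq=220 B_ack=33
After event 2: A_seq=160 A_ack=220 B_seq=220 B_ack=33
After event 3: A_seq=231 A_ack=220 B_seq=220 B_ack=33
After event 4: A_seq=231 A_ack=335 B_seq=335 B_ack=33
After event 5: A_seq=411 A_ack=335 B_seq=335 B_ack=33
After event 6: A_seq=411 A_ack=400 B_seq=400 B_ack=33

411 400 400 33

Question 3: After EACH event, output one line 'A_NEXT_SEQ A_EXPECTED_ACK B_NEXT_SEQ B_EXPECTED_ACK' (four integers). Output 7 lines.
0 220 220 0
33 220 220 33
160 220 220 33
231 220 220 33
231 335 335 33
411 335 335 33
411 400 400 33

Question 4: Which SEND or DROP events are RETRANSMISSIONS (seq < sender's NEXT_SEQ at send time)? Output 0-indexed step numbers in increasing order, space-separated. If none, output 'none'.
Answer: none

Derivation:
Step 0: SEND seq=200 -> fresh
Step 1: SEND seq=0 -> fresh
Step 2: DROP seq=33 -> fresh
Step 3: SEND seq=160 -> fresh
Step 4: SEND seq=220 -> fresh
Step 5: SEND seq=231 -> fresh
Step 6: SEND seq=335 -> fresh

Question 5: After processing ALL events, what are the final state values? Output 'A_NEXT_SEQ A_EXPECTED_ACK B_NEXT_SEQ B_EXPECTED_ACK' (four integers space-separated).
Answer: 411 400 400 33

Derivation:
After event 0: A_seq=0 A_ack=220 B_seq=220 B_ack=0
After event 1: A_seq=33 A_ack=220 B_seq=220 B_ack=33
After event 2: A_seq=160 A_ack=220 B_seq=220 B_ack=33
After event 3: A_seq=231 A_ack=220 B_seq=220 B_ack=33
After event 4: A_seq=231 A_ack=335 B_seq=335 B_ack=33
After event 5: A_seq=411 A_ack=335 B_seq=335 B_ack=33
After event 6: A_seq=411 A_ack=400 B_seq=400 B_ack=33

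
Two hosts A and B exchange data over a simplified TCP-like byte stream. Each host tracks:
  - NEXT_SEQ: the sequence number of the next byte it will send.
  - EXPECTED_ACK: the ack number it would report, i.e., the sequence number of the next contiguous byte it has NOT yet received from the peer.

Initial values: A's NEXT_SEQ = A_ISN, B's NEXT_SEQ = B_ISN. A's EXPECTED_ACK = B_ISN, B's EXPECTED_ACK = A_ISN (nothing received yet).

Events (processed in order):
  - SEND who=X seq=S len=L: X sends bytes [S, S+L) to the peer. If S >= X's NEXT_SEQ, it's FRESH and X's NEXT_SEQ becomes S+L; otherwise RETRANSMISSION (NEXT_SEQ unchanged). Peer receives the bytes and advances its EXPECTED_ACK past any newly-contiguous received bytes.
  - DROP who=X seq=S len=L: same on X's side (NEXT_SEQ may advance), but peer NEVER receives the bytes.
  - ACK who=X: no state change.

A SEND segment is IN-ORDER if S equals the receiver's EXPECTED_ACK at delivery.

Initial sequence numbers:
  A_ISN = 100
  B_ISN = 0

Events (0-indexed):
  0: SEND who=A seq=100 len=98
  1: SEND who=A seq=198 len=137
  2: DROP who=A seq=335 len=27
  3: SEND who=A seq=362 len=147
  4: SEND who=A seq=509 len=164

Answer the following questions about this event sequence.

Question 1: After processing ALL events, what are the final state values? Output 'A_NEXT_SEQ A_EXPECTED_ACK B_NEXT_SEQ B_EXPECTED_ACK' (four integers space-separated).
After event 0: A_seq=198 A_ack=0 B_seq=0 B_ack=198
After event 1: A_seq=335 A_ack=0 B_seq=0 B_ack=335
After event 2: A_seq=362 A_ack=0 B_seq=0 B_ack=335
After event 3: A_seq=509 A_ack=0 B_seq=0 B_ack=335
After event 4: A_seq=673 A_ack=0 B_seq=0 B_ack=335

Answer: 673 0 0 335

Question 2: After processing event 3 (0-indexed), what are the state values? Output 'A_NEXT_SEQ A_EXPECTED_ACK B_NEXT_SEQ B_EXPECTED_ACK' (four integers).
After event 0: A_seq=198 A_ack=0 B_seq=0 B_ack=198
After event 1: A_seq=335 A_ack=0 B_seq=0 B_ack=335
After event 2: A_seq=362 A_ack=0 B_seq=0 B_ack=335
After event 3: A_seq=509 A_ack=0 B_seq=0 B_ack=335

509 0 0 335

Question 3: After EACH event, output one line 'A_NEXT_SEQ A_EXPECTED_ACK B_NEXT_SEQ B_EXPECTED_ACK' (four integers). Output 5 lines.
198 0 0 198
335 0 0 335
362 0 0 335
509 0 0 335
673 0 0 335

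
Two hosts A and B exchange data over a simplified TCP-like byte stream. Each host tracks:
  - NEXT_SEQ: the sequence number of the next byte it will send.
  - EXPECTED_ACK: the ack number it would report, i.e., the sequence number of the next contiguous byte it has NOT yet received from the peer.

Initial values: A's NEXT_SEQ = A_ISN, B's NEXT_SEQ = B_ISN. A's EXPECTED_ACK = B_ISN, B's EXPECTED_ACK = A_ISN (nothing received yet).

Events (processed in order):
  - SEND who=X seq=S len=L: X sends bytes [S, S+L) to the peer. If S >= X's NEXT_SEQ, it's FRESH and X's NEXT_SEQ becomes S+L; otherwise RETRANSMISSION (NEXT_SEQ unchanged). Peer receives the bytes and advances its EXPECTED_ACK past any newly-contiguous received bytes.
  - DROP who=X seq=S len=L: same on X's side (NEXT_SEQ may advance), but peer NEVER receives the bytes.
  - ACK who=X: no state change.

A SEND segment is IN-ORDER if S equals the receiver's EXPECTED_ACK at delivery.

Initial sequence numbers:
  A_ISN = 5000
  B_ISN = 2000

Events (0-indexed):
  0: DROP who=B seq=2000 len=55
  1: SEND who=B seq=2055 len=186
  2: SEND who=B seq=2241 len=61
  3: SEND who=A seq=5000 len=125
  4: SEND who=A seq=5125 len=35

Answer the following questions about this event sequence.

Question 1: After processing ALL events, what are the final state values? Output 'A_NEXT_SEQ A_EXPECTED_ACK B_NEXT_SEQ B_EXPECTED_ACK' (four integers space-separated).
After event 0: A_seq=5000 A_ack=2000 B_seq=2055 B_ack=5000
After event 1: A_seq=5000 A_ack=2000 B_seq=2241 B_ack=5000
After event 2: A_seq=5000 A_ack=2000 B_seq=2302 B_ack=5000
After event 3: A_seq=5125 A_ack=2000 B_seq=2302 B_ack=5125
After event 4: A_seq=5160 A_ack=2000 B_seq=2302 B_ack=5160

Answer: 5160 2000 2302 5160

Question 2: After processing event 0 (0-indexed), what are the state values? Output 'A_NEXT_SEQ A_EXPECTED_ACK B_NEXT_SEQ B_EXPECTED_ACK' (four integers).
After event 0: A_seq=5000 A_ack=2000 B_seq=2055 B_ack=5000

5000 2000 2055 5000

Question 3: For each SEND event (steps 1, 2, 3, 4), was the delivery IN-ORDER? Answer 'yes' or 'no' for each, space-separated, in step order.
Step 1: SEND seq=2055 -> out-of-order
Step 2: SEND seq=2241 -> out-of-order
Step 3: SEND seq=5000 -> in-order
Step 4: SEND seq=5125 -> in-order

Answer: no no yes yes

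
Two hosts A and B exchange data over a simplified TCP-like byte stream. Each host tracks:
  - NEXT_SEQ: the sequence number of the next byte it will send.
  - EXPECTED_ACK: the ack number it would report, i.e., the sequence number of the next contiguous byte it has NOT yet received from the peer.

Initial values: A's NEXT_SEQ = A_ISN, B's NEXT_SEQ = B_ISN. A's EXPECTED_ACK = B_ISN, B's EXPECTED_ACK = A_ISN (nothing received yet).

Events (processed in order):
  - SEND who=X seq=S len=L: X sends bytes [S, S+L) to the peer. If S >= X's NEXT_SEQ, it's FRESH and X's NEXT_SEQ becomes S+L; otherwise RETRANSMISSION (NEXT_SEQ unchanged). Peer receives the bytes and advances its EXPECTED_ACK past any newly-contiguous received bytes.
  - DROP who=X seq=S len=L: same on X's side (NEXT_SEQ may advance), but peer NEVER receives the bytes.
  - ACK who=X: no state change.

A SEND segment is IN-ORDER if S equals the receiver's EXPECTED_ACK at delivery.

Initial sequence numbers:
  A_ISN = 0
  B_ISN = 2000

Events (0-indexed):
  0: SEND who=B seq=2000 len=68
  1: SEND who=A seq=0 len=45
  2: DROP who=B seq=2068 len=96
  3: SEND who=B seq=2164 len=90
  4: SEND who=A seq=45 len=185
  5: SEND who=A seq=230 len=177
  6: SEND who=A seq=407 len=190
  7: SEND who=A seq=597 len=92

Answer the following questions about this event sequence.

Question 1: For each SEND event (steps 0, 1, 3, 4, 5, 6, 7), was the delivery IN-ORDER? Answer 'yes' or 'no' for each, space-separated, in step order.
Step 0: SEND seq=2000 -> in-order
Step 1: SEND seq=0 -> in-order
Step 3: SEND seq=2164 -> out-of-order
Step 4: SEND seq=45 -> in-order
Step 5: SEND seq=230 -> in-order
Step 6: SEND seq=407 -> in-order
Step 7: SEND seq=597 -> in-order

Answer: yes yes no yes yes yes yes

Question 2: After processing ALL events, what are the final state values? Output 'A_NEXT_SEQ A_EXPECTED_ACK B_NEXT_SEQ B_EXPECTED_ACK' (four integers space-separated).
After event 0: A_seq=0 A_ack=2068 B_seq=2068 B_ack=0
After event 1: A_seq=45 A_ack=2068 B_seq=2068 B_ack=45
After event 2: A_seq=45 A_ack=2068 B_seq=2164 B_ack=45
After event 3: A_seq=45 A_ack=2068 B_seq=2254 B_ack=45
After event 4: A_seq=230 A_ack=2068 B_seq=2254 B_ack=230
After event 5: A_seq=407 A_ack=2068 B_seq=2254 B_ack=407
After event 6: A_seq=597 A_ack=2068 B_seq=2254 B_ack=597
After event 7: A_seq=689 A_ack=2068 B_seq=2254 B_ack=689

Answer: 689 2068 2254 689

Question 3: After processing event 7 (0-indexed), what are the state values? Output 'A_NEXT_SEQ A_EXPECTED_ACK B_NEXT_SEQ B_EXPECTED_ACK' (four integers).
After event 0: A_seq=0 A_ack=2068 B_seq=2068 B_ack=0
After event 1: A_seq=45 A_ack=2068 B_seq=2068 B_ack=45
After event 2: A_seq=45 A_ack=2068 B_seq=2164 B_ack=45
After event 3: A_seq=45 A_ack=2068 B_seq=2254 B_ack=45
After event 4: A_seq=230 A_ack=2068 B_seq=2254 B_ack=230
After event 5: A_seq=407 A_ack=2068 B_seq=2254 B_ack=407
After event 6: A_seq=597 A_ack=2068 B_seq=2254 B_ack=597
After event 7: A_seq=689 A_ack=2068 B_seq=2254 B_ack=689

689 2068 2254 689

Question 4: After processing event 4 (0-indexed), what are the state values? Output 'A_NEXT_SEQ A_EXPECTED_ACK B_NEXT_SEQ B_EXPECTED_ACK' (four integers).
After event 0: A_seq=0 A_ack=2068 B_seq=2068 B_ack=0
After event 1: A_seq=45 A_ack=2068 B_seq=2068 B_ack=45
After event 2: A_seq=45 A_ack=2068 B_seq=2164 B_ack=45
After event 3: A_seq=45 A_ack=2068 B_seq=2254 B_ack=45
After event 4: A_seq=230 A_ack=2068 B_seq=2254 B_ack=230

230 2068 2254 230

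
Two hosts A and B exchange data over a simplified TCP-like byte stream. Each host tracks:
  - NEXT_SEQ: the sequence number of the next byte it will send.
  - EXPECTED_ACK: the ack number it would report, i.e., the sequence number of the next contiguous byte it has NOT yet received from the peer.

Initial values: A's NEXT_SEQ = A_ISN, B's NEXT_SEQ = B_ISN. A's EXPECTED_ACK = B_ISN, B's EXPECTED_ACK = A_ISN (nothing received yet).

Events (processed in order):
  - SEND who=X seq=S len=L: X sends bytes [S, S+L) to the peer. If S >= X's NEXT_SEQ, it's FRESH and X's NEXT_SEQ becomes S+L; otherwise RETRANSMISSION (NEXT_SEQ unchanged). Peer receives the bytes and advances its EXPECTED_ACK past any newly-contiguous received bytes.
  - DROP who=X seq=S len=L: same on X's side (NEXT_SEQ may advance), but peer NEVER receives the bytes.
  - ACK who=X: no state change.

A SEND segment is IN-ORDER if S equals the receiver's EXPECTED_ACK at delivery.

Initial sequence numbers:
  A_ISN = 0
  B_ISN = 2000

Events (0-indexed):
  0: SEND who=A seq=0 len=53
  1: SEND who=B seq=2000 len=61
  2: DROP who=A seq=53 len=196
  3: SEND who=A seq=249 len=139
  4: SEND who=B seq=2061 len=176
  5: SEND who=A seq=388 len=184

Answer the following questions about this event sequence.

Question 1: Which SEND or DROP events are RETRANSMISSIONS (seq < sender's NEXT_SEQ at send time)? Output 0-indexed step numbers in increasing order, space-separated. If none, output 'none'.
Answer: none

Derivation:
Step 0: SEND seq=0 -> fresh
Step 1: SEND seq=2000 -> fresh
Step 2: DROP seq=53 -> fresh
Step 3: SEND seq=249 -> fresh
Step 4: SEND seq=2061 -> fresh
Step 5: SEND seq=388 -> fresh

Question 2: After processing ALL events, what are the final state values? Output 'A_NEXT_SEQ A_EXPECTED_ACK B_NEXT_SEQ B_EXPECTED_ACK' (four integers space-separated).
After event 0: A_seq=53 A_ack=2000 B_seq=2000 B_ack=53
After event 1: A_seq=53 A_ack=2061 B_seq=2061 B_ack=53
After event 2: A_seq=249 A_ack=2061 B_seq=2061 B_ack=53
After event 3: A_seq=388 A_ack=2061 B_seq=2061 B_ack=53
After event 4: A_seq=388 A_ack=2237 B_seq=2237 B_ack=53
After event 5: A_seq=572 A_ack=2237 B_seq=2237 B_ack=53

Answer: 572 2237 2237 53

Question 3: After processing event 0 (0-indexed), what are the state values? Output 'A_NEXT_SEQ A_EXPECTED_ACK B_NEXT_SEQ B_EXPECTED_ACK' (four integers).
After event 0: A_seq=53 A_ack=2000 B_seq=2000 B_ack=53

53 2000 2000 53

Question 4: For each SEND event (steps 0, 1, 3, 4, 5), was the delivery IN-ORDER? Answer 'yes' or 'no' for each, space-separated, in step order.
Step 0: SEND seq=0 -> in-order
Step 1: SEND seq=2000 -> in-order
Step 3: SEND seq=249 -> out-of-order
Step 4: SEND seq=2061 -> in-order
Step 5: SEND seq=388 -> out-of-order

Answer: yes yes no yes no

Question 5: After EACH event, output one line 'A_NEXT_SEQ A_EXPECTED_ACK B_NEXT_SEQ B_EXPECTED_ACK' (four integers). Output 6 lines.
53 2000 2000 53
53 2061 2061 53
249 2061 2061 53
388 2061 2061 53
388 2237 2237 53
572 2237 2237 53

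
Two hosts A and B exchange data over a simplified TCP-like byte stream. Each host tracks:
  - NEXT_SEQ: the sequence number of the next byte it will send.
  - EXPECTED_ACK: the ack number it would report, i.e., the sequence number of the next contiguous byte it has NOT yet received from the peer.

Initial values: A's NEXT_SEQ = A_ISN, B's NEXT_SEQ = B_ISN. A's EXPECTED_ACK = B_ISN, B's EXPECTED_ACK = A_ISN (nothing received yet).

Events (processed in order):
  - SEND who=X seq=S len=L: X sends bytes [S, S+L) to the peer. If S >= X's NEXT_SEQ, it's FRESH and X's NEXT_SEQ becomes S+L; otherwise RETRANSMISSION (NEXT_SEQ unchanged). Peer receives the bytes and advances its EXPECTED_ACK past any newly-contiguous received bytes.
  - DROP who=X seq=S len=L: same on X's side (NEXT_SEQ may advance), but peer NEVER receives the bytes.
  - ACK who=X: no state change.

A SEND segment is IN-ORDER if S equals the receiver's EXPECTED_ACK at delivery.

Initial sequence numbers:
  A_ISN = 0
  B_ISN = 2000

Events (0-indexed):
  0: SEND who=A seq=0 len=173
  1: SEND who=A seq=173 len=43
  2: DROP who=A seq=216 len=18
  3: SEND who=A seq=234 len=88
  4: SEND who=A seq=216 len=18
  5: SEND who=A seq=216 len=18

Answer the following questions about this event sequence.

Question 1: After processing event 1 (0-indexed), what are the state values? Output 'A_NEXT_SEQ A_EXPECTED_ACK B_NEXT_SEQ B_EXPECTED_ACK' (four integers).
After event 0: A_seq=173 A_ack=2000 B_seq=2000 B_ack=173
After event 1: A_seq=216 A_ack=2000 B_seq=2000 B_ack=216

216 2000 2000 216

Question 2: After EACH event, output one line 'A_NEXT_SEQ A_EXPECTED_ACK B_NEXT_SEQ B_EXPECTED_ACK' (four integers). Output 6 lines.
173 2000 2000 173
216 2000 2000 216
234 2000 2000 216
322 2000 2000 216
322 2000 2000 322
322 2000 2000 322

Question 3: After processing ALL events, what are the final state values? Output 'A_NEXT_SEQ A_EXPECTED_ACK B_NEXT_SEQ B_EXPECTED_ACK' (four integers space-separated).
Answer: 322 2000 2000 322

Derivation:
After event 0: A_seq=173 A_ack=2000 B_seq=2000 B_ack=173
After event 1: A_seq=216 A_ack=2000 B_seq=2000 B_ack=216
After event 2: A_seq=234 A_ack=2000 B_seq=2000 B_ack=216
After event 3: A_seq=322 A_ack=2000 B_seq=2000 B_ack=216
After event 4: A_seq=322 A_ack=2000 B_seq=2000 B_ack=322
After event 5: A_seq=322 A_ack=2000 B_seq=2000 B_ack=322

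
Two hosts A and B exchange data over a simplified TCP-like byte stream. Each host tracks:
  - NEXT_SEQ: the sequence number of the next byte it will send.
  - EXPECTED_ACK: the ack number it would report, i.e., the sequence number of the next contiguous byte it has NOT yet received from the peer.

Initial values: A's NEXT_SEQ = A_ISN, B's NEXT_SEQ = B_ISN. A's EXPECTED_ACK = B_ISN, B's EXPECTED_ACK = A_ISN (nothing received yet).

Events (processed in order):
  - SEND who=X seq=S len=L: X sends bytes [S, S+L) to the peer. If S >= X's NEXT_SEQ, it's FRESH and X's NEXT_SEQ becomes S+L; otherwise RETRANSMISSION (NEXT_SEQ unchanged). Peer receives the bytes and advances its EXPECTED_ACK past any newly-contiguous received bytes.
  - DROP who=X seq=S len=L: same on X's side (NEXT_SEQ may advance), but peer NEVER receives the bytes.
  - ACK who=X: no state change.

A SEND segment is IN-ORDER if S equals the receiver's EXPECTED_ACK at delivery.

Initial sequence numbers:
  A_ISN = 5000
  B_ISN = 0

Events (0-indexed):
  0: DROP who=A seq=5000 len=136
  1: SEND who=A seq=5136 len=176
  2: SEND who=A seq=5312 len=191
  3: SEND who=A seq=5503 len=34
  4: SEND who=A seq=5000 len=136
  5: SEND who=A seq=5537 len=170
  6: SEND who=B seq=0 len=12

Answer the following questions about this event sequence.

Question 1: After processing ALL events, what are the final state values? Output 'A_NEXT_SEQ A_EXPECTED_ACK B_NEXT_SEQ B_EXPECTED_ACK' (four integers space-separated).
After event 0: A_seq=5136 A_ack=0 B_seq=0 B_ack=5000
After event 1: A_seq=5312 A_ack=0 B_seq=0 B_ack=5000
After event 2: A_seq=5503 A_ack=0 B_seq=0 B_ack=5000
After event 3: A_seq=5537 A_ack=0 B_seq=0 B_ack=5000
After event 4: A_seq=5537 A_ack=0 B_seq=0 B_ack=5537
After event 5: A_seq=5707 A_ack=0 B_seq=0 B_ack=5707
After event 6: A_seq=5707 A_ack=12 B_seq=12 B_ack=5707

Answer: 5707 12 12 5707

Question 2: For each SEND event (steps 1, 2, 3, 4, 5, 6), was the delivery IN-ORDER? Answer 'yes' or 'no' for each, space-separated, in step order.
Answer: no no no yes yes yes

Derivation:
Step 1: SEND seq=5136 -> out-of-order
Step 2: SEND seq=5312 -> out-of-order
Step 3: SEND seq=5503 -> out-of-order
Step 4: SEND seq=5000 -> in-order
Step 5: SEND seq=5537 -> in-order
Step 6: SEND seq=0 -> in-order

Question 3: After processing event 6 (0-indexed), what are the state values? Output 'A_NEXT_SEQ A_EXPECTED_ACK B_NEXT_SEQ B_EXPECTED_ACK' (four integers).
After event 0: A_seq=5136 A_ack=0 B_seq=0 B_ack=5000
After event 1: A_seq=5312 A_ack=0 B_seq=0 B_ack=5000
After event 2: A_seq=5503 A_ack=0 B_seq=0 B_ack=5000
After event 3: A_seq=5537 A_ack=0 B_seq=0 B_ack=5000
After event 4: A_seq=5537 A_ack=0 B_seq=0 B_ack=5537
After event 5: A_seq=5707 A_ack=0 B_seq=0 B_ack=5707
After event 6: A_seq=5707 A_ack=12 B_seq=12 B_ack=5707

5707 12 12 5707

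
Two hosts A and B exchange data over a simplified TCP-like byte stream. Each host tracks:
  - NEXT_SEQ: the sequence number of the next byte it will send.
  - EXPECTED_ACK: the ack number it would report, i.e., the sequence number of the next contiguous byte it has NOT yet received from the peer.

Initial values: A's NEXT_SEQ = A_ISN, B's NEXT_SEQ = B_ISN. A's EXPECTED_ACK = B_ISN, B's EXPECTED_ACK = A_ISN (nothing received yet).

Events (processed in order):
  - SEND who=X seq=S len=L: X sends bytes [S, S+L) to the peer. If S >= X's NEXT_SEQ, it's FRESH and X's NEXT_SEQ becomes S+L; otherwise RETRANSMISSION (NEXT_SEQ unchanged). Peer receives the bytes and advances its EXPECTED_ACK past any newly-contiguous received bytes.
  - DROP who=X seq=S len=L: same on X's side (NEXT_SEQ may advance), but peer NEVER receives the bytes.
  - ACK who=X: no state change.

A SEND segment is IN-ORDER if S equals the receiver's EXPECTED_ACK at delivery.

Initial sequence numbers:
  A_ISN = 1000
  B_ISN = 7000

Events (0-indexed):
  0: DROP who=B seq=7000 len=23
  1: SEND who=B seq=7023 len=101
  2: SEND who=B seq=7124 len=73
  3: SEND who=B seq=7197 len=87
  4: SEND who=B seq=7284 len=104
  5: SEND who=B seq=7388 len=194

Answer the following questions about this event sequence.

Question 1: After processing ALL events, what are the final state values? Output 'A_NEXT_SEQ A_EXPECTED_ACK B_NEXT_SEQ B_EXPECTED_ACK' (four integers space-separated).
After event 0: A_seq=1000 A_ack=7000 B_seq=7023 B_ack=1000
After event 1: A_seq=1000 A_ack=7000 B_seq=7124 B_ack=1000
After event 2: A_seq=1000 A_ack=7000 B_seq=7197 B_ack=1000
After event 3: A_seq=1000 A_ack=7000 B_seq=7284 B_ack=1000
After event 4: A_seq=1000 A_ack=7000 B_seq=7388 B_ack=1000
After event 5: A_seq=1000 A_ack=7000 B_seq=7582 B_ack=1000

Answer: 1000 7000 7582 1000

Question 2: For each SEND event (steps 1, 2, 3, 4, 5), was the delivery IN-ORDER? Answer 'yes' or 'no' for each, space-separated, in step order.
Answer: no no no no no

Derivation:
Step 1: SEND seq=7023 -> out-of-order
Step 2: SEND seq=7124 -> out-of-order
Step 3: SEND seq=7197 -> out-of-order
Step 4: SEND seq=7284 -> out-of-order
Step 5: SEND seq=7388 -> out-of-order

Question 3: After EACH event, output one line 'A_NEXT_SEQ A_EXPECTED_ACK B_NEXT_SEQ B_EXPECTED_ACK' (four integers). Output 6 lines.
1000 7000 7023 1000
1000 7000 7124 1000
1000 7000 7197 1000
1000 7000 7284 1000
1000 7000 7388 1000
1000 7000 7582 1000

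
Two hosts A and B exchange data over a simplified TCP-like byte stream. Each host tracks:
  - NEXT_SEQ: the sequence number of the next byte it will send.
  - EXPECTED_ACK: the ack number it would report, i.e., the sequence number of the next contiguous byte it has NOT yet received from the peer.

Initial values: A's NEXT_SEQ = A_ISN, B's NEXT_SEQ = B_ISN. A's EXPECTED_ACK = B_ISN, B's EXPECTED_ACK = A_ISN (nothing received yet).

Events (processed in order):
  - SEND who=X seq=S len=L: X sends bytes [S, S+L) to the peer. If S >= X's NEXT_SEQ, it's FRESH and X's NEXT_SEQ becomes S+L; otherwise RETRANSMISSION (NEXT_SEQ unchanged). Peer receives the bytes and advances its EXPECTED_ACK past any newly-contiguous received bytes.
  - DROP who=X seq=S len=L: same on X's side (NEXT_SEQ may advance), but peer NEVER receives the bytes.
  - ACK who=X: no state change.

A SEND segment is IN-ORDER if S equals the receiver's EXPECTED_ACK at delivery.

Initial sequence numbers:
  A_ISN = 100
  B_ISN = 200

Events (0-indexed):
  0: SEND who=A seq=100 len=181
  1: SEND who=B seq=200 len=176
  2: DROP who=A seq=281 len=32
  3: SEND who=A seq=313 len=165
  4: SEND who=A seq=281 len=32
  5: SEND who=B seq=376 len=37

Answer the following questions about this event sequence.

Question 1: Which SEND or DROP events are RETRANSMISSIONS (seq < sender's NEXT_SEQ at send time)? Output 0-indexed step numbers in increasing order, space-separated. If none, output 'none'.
Step 0: SEND seq=100 -> fresh
Step 1: SEND seq=200 -> fresh
Step 2: DROP seq=281 -> fresh
Step 3: SEND seq=313 -> fresh
Step 4: SEND seq=281 -> retransmit
Step 5: SEND seq=376 -> fresh

Answer: 4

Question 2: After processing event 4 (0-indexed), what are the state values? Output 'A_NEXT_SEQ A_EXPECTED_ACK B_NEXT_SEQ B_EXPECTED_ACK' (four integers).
After event 0: A_seq=281 A_ack=200 B_seq=200 B_ack=281
After event 1: A_seq=281 A_ack=376 B_seq=376 B_ack=281
After event 2: A_seq=313 A_ack=376 B_seq=376 B_ack=281
After event 3: A_seq=478 A_ack=376 B_seq=376 B_ack=281
After event 4: A_seq=478 A_ack=376 B_seq=376 B_ack=478

478 376 376 478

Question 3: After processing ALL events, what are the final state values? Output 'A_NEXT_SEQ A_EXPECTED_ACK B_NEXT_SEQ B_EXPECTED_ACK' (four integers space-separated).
After event 0: A_seq=281 A_ack=200 B_seq=200 B_ack=281
After event 1: A_seq=281 A_ack=376 B_seq=376 B_ack=281
After event 2: A_seq=313 A_ack=376 B_seq=376 B_ack=281
After event 3: A_seq=478 A_ack=376 B_seq=376 B_ack=281
After event 4: A_seq=478 A_ack=376 B_seq=376 B_ack=478
After event 5: A_seq=478 A_ack=413 B_seq=413 B_ack=478

Answer: 478 413 413 478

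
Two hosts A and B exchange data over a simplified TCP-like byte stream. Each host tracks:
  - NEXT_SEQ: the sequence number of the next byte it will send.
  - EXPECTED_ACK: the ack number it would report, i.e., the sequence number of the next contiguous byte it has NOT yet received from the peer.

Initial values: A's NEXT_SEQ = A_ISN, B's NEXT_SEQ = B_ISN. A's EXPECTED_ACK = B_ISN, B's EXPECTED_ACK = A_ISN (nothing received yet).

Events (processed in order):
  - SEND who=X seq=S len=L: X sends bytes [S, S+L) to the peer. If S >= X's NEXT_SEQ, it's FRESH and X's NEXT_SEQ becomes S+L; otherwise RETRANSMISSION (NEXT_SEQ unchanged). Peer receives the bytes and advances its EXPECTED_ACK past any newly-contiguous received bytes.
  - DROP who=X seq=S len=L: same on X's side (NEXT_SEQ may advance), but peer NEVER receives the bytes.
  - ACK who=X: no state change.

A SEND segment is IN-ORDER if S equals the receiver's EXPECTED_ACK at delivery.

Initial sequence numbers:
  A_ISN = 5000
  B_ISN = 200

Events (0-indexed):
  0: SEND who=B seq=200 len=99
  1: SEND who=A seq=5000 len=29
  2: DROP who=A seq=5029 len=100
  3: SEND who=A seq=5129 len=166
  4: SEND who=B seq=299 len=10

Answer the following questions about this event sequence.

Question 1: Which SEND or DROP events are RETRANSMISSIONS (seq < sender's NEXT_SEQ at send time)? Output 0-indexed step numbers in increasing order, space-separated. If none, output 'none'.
Step 0: SEND seq=200 -> fresh
Step 1: SEND seq=5000 -> fresh
Step 2: DROP seq=5029 -> fresh
Step 3: SEND seq=5129 -> fresh
Step 4: SEND seq=299 -> fresh

Answer: none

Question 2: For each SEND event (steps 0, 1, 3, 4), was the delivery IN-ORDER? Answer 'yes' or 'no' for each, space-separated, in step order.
Answer: yes yes no yes

Derivation:
Step 0: SEND seq=200 -> in-order
Step 1: SEND seq=5000 -> in-order
Step 3: SEND seq=5129 -> out-of-order
Step 4: SEND seq=299 -> in-order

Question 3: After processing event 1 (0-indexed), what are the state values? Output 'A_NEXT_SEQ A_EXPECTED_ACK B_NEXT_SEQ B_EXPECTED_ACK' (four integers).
After event 0: A_seq=5000 A_ack=299 B_seq=299 B_ack=5000
After event 1: A_seq=5029 A_ack=299 B_seq=299 B_ack=5029

5029 299 299 5029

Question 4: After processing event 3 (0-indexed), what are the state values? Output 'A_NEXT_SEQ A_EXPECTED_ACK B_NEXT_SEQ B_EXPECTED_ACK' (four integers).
After event 0: A_seq=5000 A_ack=299 B_seq=299 B_ack=5000
After event 1: A_seq=5029 A_ack=299 B_seq=299 B_ack=5029
After event 2: A_seq=5129 A_ack=299 B_seq=299 B_ack=5029
After event 3: A_seq=5295 A_ack=299 B_seq=299 B_ack=5029

5295 299 299 5029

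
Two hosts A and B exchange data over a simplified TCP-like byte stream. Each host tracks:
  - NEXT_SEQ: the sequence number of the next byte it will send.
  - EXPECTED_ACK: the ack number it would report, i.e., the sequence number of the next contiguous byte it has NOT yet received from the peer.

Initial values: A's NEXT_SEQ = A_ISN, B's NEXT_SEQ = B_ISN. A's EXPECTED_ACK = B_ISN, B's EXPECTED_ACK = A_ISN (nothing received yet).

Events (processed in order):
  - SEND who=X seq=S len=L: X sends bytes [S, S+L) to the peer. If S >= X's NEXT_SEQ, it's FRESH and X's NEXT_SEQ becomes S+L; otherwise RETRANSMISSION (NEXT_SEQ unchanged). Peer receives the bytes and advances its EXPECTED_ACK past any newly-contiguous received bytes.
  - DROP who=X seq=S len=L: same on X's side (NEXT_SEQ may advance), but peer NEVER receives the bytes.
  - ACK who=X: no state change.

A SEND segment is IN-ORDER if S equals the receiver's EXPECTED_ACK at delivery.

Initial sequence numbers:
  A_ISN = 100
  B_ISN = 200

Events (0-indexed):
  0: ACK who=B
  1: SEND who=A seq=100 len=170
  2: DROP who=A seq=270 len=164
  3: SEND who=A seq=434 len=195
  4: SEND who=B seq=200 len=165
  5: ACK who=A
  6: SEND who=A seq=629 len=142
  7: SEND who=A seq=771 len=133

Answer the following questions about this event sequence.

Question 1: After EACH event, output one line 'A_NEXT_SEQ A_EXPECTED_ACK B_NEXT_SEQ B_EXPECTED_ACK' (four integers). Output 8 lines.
100 200 200 100
270 200 200 270
434 200 200 270
629 200 200 270
629 365 365 270
629 365 365 270
771 365 365 270
904 365 365 270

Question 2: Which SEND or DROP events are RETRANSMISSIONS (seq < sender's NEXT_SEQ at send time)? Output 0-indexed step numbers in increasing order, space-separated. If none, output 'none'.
Answer: none

Derivation:
Step 1: SEND seq=100 -> fresh
Step 2: DROP seq=270 -> fresh
Step 3: SEND seq=434 -> fresh
Step 4: SEND seq=200 -> fresh
Step 6: SEND seq=629 -> fresh
Step 7: SEND seq=771 -> fresh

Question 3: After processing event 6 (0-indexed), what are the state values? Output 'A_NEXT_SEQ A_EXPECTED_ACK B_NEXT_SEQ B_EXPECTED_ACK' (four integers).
After event 0: A_seq=100 A_ack=200 B_seq=200 B_ack=100
After event 1: A_seq=270 A_ack=200 B_seq=200 B_ack=270
After event 2: A_seq=434 A_ack=200 B_seq=200 B_ack=270
After event 3: A_seq=629 A_ack=200 B_seq=200 B_ack=270
After event 4: A_seq=629 A_ack=365 B_seq=365 B_ack=270
After event 5: A_seq=629 A_ack=365 B_seq=365 B_ack=270
After event 6: A_seq=771 A_ack=365 B_seq=365 B_ack=270

771 365 365 270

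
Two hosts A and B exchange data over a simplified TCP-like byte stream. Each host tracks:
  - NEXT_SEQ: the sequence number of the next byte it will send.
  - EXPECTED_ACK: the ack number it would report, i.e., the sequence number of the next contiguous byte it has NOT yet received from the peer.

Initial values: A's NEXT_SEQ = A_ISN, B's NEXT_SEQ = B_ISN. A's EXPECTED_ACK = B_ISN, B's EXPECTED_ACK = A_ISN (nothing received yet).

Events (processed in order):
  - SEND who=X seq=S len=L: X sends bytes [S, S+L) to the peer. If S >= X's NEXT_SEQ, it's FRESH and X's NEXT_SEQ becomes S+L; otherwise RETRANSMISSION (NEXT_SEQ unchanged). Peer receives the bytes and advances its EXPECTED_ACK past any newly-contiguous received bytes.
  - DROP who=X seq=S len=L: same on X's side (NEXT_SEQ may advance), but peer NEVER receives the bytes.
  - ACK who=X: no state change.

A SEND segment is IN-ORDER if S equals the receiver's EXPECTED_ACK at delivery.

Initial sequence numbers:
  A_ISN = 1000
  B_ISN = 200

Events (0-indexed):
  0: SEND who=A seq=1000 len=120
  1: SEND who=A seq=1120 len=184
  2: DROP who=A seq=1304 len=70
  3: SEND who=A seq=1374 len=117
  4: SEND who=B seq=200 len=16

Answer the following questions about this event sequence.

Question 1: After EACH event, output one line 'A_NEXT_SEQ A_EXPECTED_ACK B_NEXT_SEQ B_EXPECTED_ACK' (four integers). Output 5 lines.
1120 200 200 1120
1304 200 200 1304
1374 200 200 1304
1491 200 200 1304
1491 216 216 1304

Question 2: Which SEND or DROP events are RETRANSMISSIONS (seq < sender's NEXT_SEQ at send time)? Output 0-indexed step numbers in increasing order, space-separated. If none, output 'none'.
Answer: none

Derivation:
Step 0: SEND seq=1000 -> fresh
Step 1: SEND seq=1120 -> fresh
Step 2: DROP seq=1304 -> fresh
Step 3: SEND seq=1374 -> fresh
Step 4: SEND seq=200 -> fresh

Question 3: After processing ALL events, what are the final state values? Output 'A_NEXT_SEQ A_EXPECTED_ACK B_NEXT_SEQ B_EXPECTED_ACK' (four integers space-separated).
Answer: 1491 216 216 1304

Derivation:
After event 0: A_seq=1120 A_ack=200 B_seq=200 B_ack=1120
After event 1: A_seq=1304 A_ack=200 B_seq=200 B_ack=1304
After event 2: A_seq=1374 A_ack=200 B_seq=200 B_ack=1304
After event 3: A_seq=1491 A_ack=200 B_seq=200 B_ack=1304
After event 4: A_seq=1491 A_ack=216 B_seq=216 B_ack=1304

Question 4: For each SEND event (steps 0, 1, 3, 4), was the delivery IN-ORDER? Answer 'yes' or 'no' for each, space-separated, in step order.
Answer: yes yes no yes

Derivation:
Step 0: SEND seq=1000 -> in-order
Step 1: SEND seq=1120 -> in-order
Step 3: SEND seq=1374 -> out-of-order
Step 4: SEND seq=200 -> in-order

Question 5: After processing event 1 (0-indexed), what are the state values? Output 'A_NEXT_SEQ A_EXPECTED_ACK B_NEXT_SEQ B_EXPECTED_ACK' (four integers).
After event 0: A_seq=1120 A_ack=200 B_seq=200 B_ack=1120
After event 1: A_seq=1304 A_ack=200 B_seq=200 B_ack=1304

1304 200 200 1304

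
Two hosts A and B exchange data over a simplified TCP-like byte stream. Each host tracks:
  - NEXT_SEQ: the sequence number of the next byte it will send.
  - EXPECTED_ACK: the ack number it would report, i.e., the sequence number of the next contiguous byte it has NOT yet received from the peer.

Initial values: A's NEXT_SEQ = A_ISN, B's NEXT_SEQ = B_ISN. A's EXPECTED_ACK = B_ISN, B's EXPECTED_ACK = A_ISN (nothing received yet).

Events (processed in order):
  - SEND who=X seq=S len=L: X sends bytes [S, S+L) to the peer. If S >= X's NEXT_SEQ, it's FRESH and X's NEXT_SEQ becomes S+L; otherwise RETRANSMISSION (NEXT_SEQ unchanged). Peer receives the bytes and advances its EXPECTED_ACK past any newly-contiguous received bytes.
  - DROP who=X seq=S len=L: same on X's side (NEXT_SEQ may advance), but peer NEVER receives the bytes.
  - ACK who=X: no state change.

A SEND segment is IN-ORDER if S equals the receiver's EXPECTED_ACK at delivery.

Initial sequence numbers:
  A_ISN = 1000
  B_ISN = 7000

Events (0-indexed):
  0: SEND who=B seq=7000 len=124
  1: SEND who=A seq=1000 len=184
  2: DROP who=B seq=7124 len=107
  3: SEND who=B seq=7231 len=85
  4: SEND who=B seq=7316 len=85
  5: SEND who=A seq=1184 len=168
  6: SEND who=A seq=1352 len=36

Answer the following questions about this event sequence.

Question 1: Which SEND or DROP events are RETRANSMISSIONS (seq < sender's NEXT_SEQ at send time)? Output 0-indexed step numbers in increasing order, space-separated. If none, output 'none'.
Answer: none

Derivation:
Step 0: SEND seq=7000 -> fresh
Step 1: SEND seq=1000 -> fresh
Step 2: DROP seq=7124 -> fresh
Step 3: SEND seq=7231 -> fresh
Step 4: SEND seq=7316 -> fresh
Step 5: SEND seq=1184 -> fresh
Step 6: SEND seq=1352 -> fresh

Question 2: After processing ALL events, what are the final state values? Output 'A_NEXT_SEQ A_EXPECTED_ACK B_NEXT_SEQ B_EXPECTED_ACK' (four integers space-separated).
After event 0: A_seq=1000 A_ack=7124 B_seq=7124 B_ack=1000
After event 1: A_seq=1184 A_ack=7124 B_seq=7124 B_ack=1184
After event 2: A_seq=1184 A_ack=7124 B_seq=7231 B_ack=1184
After event 3: A_seq=1184 A_ack=7124 B_seq=7316 B_ack=1184
After event 4: A_seq=1184 A_ack=7124 B_seq=7401 B_ack=1184
After event 5: A_seq=1352 A_ack=7124 B_seq=7401 B_ack=1352
After event 6: A_seq=1388 A_ack=7124 B_seq=7401 B_ack=1388

Answer: 1388 7124 7401 1388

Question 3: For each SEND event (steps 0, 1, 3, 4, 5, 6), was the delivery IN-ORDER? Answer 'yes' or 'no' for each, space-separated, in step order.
Step 0: SEND seq=7000 -> in-order
Step 1: SEND seq=1000 -> in-order
Step 3: SEND seq=7231 -> out-of-order
Step 4: SEND seq=7316 -> out-of-order
Step 5: SEND seq=1184 -> in-order
Step 6: SEND seq=1352 -> in-order

Answer: yes yes no no yes yes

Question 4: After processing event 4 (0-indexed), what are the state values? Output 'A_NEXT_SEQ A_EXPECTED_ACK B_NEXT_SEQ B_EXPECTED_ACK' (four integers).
After event 0: A_seq=1000 A_ack=7124 B_seq=7124 B_ack=1000
After event 1: A_seq=1184 A_ack=7124 B_seq=7124 B_ack=1184
After event 2: A_seq=1184 A_ack=7124 B_seq=7231 B_ack=1184
After event 3: A_seq=1184 A_ack=7124 B_seq=7316 B_ack=1184
After event 4: A_seq=1184 A_ack=7124 B_seq=7401 B_ack=1184

1184 7124 7401 1184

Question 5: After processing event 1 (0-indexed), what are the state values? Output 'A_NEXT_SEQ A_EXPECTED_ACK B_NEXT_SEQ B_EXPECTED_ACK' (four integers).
After event 0: A_seq=1000 A_ack=7124 B_seq=7124 B_ack=1000
After event 1: A_seq=1184 A_ack=7124 B_seq=7124 B_ack=1184

1184 7124 7124 1184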